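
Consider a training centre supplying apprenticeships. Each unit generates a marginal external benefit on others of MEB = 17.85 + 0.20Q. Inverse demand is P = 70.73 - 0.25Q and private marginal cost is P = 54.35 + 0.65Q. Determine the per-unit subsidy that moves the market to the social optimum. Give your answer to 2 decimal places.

subsidy = 27.63 per unit

Social marginal cost = private MC − MEB = 36.50 + 0.45Q.
Set SMC = demand: 36.50 + 0.45Q = 70.73 - 0.25Q → Q* = 48.9000.
The Pigouvian subsidy equals MEB at Q*: 17.85 + 0.20×48.9000 = 27.6300.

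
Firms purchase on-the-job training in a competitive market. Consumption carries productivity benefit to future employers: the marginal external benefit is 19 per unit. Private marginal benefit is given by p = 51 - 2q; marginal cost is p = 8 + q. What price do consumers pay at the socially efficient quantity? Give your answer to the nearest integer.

P = 10

Social marginal benefit = demand + MEB = 70 - 2q.
Set SMB = MC: 70 - 2q = 8 + q → q* = 20.6667.
Consumer price on the demand curve at q*: 51 − 2×20.6667 = 9.6666.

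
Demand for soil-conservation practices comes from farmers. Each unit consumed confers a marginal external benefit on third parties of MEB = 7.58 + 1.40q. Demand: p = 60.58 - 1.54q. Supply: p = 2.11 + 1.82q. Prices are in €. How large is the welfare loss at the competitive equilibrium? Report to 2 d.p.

Market equilibrium (private): 2.11 + 1.82q = 60.58 - 1.54q → q_m = 17.4018.
Social marginal benefit = demand + MEB = 68.16 - 0.14q.
Set SMB = MC: 68.16 - 0.14q = 2.11 + 1.82q → q* = 33.6990.
Height of the DWL triangle at q_m is SMB(q_m) − MC(q_m) = MEB(q_m) = 31.9425.
DWL = ½ × 16.2972 × 31.9425 = 260.2867.

DWL = €260.29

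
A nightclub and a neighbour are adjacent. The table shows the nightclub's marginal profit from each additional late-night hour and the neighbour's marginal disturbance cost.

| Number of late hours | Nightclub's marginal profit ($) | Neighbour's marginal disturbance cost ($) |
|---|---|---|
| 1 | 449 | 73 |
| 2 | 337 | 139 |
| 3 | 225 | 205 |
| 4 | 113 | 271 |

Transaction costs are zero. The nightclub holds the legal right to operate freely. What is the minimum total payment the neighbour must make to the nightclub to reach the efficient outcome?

Left alone the nightclub would choose level 4 (marginal profit stays positive).
Efficient level: k* = 3 (marginal profit ≥ marginal disturbance cost through 3).
The neighbour must at least cover the nightclub's forgone profit from cutting 4→3: 113 = 113.

$113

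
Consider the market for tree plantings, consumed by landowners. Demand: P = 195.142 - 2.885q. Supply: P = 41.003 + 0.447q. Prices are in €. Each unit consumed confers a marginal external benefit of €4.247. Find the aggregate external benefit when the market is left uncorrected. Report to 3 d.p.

€196.467

Market equilibrium (private): 41.003 + 0.447q = 195.142 - 2.885q → q_m = 46.2602.
Total external benefit = MEB × q_m = 4.247 × 46.2602 = 196.4671.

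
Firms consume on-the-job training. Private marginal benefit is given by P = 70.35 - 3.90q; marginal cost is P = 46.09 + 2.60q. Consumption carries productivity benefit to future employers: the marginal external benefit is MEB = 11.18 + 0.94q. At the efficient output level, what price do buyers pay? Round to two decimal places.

P = 45.49

Social marginal benefit = demand + MEB = 81.53 - 2.96q.
Set SMB = MC: 81.53 - 2.96q = 46.09 + 2.60q → q* = 6.3741.
Consumer price on the demand curve at q*: 70.35 − 3.90×6.3741 = 45.4910.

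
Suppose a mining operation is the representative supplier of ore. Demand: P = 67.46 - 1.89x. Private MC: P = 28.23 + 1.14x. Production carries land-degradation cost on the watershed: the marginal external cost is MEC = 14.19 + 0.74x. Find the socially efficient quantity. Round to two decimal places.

x* = 6.64

Social marginal cost = private MC + MEC = 42.42 + 1.88x.
Set SMC = demand: 42.42 + 1.88x = 67.46 - 1.89x → x* = 6.6419.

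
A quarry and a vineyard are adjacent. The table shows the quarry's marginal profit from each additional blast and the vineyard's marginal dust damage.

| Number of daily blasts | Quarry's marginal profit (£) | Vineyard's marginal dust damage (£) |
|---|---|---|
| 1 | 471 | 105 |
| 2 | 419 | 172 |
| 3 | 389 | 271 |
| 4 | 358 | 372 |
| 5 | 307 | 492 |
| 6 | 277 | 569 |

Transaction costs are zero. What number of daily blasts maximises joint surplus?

3

Bargaining reaches the level where marginal profit last exceeds marginal dust damage.
That holds through level 3 (389 ≥ 271) but not at 4 (358 < 372).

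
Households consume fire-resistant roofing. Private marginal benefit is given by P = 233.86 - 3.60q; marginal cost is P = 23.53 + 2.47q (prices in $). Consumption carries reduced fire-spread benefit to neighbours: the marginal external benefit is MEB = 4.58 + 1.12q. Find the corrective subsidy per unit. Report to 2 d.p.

Social marginal benefit = demand + MEB = 238.44 - 2.48q.
Set SMB = MC: 238.44 - 2.48q = 23.53 + 2.47q → q* = 43.4162.
The Pigouvian subsidy equals MEB at q*: 4.58 + 1.12×43.4162 = 53.2061.

subsidy = $53.21 per unit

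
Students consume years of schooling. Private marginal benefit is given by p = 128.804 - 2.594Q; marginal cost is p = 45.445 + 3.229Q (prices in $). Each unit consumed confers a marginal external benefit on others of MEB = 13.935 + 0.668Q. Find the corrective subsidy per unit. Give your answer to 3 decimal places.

subsidy = $26.543 per unit

Social marginal benefit = demand + MEB = 142.739 - 1.926Q.
Set SMB = MC: 142.739 - 1.926Q = 45.445 + 3.229Q → Q* = 18.8737.
The Pigouvian subsidy equals MEB at Q*: 13.935 + 0.668×18.8737 = 26.5426.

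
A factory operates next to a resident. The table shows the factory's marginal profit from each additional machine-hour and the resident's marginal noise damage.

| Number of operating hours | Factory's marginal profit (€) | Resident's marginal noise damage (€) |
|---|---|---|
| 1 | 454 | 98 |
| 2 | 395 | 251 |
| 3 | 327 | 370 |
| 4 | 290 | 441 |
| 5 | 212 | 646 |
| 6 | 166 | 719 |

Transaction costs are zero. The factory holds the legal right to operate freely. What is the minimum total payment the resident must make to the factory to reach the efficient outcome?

Left alone the factory would choose level 6 (marginal profit stays positive).
Efficient level: k* = 2 (marginal profit ≥ marginal noise damage through 2).
The resident must at least cover the factory's forgone profit from cutting 6→2: 327 + 290 + 212 + 166 = 995.

€995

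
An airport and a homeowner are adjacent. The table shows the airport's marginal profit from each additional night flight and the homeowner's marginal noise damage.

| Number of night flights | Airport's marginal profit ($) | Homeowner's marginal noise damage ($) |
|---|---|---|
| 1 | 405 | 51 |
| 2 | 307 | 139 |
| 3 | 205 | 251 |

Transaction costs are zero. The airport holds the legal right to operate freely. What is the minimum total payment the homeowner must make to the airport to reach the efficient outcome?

$205

Left alone the airport would choose level 3 (marginal profit stays positive).
Efficient level: k* = 2 (marginal profit ≥ marginal noise damage through 2).
The homeowner must at least cover the airport's forgone profit from cutting 3→2: 205 = 205.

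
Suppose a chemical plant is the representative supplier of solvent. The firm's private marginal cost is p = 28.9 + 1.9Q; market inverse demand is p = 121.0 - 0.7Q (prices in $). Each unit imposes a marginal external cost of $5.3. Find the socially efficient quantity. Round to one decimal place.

Q* = 33.4

Social marginal cost = private MC + MEC = 34.2 + 1.9Q.
Set SMC = demand: 34.2 + 1.9Q = 121.0 - 0.7Q → Q* = 33.3846.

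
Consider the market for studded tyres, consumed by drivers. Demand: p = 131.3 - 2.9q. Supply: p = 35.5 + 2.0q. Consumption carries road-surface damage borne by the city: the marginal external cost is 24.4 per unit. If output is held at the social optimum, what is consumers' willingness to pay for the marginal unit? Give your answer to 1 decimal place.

Social marginal benefit = demand − MEC = 106.9 - 2.9q.
Set SMB = MC: 106.9 - 2.9q = 35.5 + 2.0q → q* = 14.5714.
Consumer price on the demand curve at q*: 131.3 − 2.9×14.5714 = 89.0429.

P = 89.0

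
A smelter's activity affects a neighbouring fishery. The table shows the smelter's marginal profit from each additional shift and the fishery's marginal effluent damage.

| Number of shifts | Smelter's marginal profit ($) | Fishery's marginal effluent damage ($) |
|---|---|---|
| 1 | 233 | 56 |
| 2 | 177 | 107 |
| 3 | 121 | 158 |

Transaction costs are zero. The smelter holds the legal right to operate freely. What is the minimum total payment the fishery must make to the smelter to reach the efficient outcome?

$121

Left alone the smelter would choose level 3 (marginal profit stays positive).
Efficient level: k* = 2 (marginal profit ≥ marginal effluent damage through 2).
The fishery must at least cover the smelter's forgone profit from cutting 3→2: 121 = 121.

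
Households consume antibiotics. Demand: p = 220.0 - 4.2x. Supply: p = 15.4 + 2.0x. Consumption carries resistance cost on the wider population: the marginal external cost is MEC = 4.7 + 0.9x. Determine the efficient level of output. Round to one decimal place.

x* = 28.2

Social marginal benefit = demand − MEC = 215.3 - 5.1x.
Set SMB = MC: 215.3 - 5.1x = 15.4 + 2.0x → x* = 28.1549.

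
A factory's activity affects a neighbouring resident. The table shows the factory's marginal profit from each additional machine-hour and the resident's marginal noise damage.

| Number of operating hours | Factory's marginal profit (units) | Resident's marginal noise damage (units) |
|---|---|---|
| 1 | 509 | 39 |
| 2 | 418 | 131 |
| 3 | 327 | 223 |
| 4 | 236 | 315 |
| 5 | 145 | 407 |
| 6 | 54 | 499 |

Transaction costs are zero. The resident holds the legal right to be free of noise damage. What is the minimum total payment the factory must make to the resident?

393

Efficient level: marginal profit ≥ marginal noise damage through level 3, so k* = 3.
With the resident holding the right, the factory must at least compensate total damage at k*: 39 + 131 + 223 = 393.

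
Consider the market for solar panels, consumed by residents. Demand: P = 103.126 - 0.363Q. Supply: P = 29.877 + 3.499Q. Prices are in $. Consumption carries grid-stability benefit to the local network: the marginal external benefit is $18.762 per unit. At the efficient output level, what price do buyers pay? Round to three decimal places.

Social marginal benefit = demand + MEB = 121.888 - 0.363Q.
Set SMB = MC: 121.888 - 0.363Q = 29.877 + 3.499Q → Q* = 23.8247.
Consumer price on the demand curve at Q*: 103.126 − 0.363×23.8247 = 94.4776.

P = $94.478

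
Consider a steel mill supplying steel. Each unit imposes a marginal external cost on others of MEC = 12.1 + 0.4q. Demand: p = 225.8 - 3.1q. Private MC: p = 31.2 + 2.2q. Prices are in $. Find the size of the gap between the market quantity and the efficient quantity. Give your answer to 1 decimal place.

4.7 units

Market equilibrium (private): 31.2 + 2.2q = 225.8 - 3.1q → q_m = 36.7170.
Social marginal cost = private MC + MEC = 43.3 + 2.6q.
Set SMC = demand: 43.3 + 2.6q = 225.8 - 3.1q → q* = 32.0175.
Gap = |36.7170 − 32.0175| = 4.6995.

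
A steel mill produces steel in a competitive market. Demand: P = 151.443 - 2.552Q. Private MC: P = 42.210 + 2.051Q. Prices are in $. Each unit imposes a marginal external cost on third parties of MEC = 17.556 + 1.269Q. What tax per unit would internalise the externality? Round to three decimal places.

tax = $37.368 per unit

Social marginal cost = private MC + MEC = 59.766 + 3.320Q.
Set SMC = demand: 59.766 + 3.320Q = 151.443 - 2.552Q → Q* = 15.6126.
The Pigouvian tax equals MEC at Q*: 17.556 + 1.269×15.6126 = 37.3684.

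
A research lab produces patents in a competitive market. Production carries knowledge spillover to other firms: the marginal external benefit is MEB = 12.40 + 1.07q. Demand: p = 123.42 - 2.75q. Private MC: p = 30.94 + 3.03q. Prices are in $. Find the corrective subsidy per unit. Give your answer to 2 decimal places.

subsidy = $36.23 per unit

Social marginal cost = private MC − MEB = 18.54 + 1.96q.
Set SMC = demand: 18.54 + 1.96q = 123.42 - 2.75q → q* = 22.2675.
The Pigouvian subsidy equals MEB at q*: 12.40 + 1.07×22.2675 = 36.2262.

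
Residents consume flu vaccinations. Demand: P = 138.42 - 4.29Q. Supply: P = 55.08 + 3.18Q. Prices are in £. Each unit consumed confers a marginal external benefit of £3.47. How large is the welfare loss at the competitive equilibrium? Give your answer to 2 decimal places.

Market equilibrium (private): 55.08 + 3.18Q = 138.42 - 4.29Q → Q_m = 11.1566.
Social marginal benefit = demand + MEB = 141.89 - 4.29Q.
Set SMB = MC: 141.89 - 4.29Q = 55.08 + 3.18Q → Q* = 11.6212.
The welfare-loss triangle has base |Q_m − Q*| and height MEB(Q_m) (the vertical gap between SMB and MC is zero at Q* and MEB at Q_m).
DWL = ½ × 0.4646 × 3.4700 = 0.8061.

DWL = £0.81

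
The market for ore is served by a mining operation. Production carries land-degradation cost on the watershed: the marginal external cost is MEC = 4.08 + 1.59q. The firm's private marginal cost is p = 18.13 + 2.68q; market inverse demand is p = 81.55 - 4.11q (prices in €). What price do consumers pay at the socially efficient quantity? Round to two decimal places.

Social marginal cost = private MC + MEC = 22.21 + 4.27q.
Set SMC = demand: 22.21 + 4.27q = 81.55 - 4.11q → q* = 7.0811.
Consumer price on the demand curve at q*: 81.55 − 4.11×7.0811 = 52.4467.

P = €52.45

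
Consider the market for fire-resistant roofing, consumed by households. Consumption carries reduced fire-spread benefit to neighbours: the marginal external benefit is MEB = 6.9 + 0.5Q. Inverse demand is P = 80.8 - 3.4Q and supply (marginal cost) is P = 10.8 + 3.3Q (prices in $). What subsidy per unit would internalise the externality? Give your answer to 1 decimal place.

Social marginal benefit = demand + MEB = 87.7 - 2.9Q.
Set SMB = MC: 87.7 - 2.9Q = 10.8 + 3.3Q → Q* = 12.4032.
The Pigouvian subsidy equals MEB at Q*: 6.9 + 0.5×12.4032 = 13.1016.

subsidy = $13.1 per unit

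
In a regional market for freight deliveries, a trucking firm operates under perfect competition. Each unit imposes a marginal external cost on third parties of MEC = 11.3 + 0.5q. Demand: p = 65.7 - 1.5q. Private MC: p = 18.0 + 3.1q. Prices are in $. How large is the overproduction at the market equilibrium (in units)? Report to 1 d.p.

3.2 units

Market equilibrium (private): 18.0 + 3.1q = 65.7 - 1.5q → q_m = 10.3696.
Social marginal cost = private MC + MEC = 29.3 + 3.6q.
Set SMC = demand: 29.3 + 3.6q = 65.7 - 1.5q → q* = 7.1373.
Gap = |10.3696 − 7.1373| = 3.2323.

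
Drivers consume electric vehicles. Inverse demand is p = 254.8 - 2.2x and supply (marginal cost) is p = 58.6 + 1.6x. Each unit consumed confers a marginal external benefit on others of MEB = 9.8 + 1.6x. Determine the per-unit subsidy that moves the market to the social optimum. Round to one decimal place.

Social marginal benefit = demand + MEB = 264.6 - 0.6x.
Set SMB = MC: 264.6 - 0.6x = 58.6 + 1.6x → x* = 93.6364.
The Pigouvian subsidy equals MEB at x*: 9.8 + 1.6×93.6364 = 159.6182.

subsidy = 159.6 per unit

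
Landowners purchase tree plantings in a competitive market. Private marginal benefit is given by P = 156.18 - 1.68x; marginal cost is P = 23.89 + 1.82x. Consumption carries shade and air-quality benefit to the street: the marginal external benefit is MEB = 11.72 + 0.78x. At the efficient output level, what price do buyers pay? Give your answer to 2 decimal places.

P = 67.23

Social marginal benefit = demand + MEB = 167.90 - 0.90x.
Set SMB = MC: 167.90 - 0.90x = 23.89 + 1.82x → x* = 52.9449.
Consumer price on the demand curve at x*: 156.18 − 1.68×52.9449 = 67.2326.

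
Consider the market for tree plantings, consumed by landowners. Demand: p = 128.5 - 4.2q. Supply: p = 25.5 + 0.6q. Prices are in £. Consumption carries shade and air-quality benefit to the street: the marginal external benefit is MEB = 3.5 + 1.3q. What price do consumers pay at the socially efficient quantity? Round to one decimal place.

Social marginal benefit = demand + MEB = 132.0 - 2.9q.
Set SMB = MC: 132.0 - 2.9q = 25.5 + 0.6q → q* = 30.4286.
Consumer price on the demand curve at q*: 128.5 − 4.2×30.4286 = 0.6999.

P = £0.7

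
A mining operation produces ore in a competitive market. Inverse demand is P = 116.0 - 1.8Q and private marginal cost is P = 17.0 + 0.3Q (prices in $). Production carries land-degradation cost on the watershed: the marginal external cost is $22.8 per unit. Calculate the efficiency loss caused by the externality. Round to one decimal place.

DWL = $123.8

Market equilibrium (private): 17.0 + 0.3Q = 116.0 - 1.8Q → Q_m = 47.1429.
Social marginal cost = private MC + MEC = 39.8 + 0.3Q.
Set SMC = demand: 39.8 + 0.3Q = 116.0 - 1.8Q → Q* = 36.2857.
Between Q* and Q_m the wedge SMC − demand runs linearly from 0 to MEC(Q_m), so the loss is a triangle.
DWL = ½ × 10.8572 × 22.8000 = 123.7721.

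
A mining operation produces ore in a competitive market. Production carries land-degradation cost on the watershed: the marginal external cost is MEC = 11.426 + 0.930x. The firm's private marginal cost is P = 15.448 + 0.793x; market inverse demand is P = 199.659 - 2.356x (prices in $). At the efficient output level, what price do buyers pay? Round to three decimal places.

Social marginal cost = private MC + MEC = 26.874 + 1.723x.
Set SMC = demand: 26.874 + 1.723x = 199.659 - 2.356x → x* = 42.3596.
Consumer price on the demand curve at x*: 199.659 − 2.356×42.3596 = 99.8598.

P = $99.860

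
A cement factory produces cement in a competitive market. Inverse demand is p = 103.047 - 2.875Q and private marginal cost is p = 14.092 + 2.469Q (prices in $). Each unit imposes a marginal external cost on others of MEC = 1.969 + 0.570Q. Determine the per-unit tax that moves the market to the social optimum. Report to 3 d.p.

tax = $10.353 per unit

Social marginal cost = private MC + MEC = 16.061 + 3.039Q.
Set SMC = demand: 16.061 + 3.039Q = 103.047 - 2.875Q → Q* = 14.7085.
The Pigouvian tax equals MEC at Q*: 1.969 + 0.570×14.7085 = 10.3528.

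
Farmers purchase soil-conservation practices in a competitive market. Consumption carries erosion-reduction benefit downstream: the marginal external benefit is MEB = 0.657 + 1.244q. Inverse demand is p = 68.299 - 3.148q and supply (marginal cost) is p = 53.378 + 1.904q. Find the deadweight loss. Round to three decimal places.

DWL = 2.463

Market equilibrium (private): 53.378 + 1.904q = 68.299 - 3.148q → q_m = 2.9535.
Social marginal benefit = demand + MEB = 68.956 - 1.904q.
Set SMB = MC: 68.956 - 1.904q = 53.378 + 1.904q → q* = 4.0909.
The loss is the area between SMB and MC from q* to q_m; with linear curves that's a triangle of height MEB(q_m).
DWL = ½ × 1.1374 × 4.3311 = 2.4631.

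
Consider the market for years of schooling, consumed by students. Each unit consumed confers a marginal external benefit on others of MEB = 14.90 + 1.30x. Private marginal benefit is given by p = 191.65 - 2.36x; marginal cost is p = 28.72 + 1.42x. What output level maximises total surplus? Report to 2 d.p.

x* = 71.71

Social marginal benefit = demand + MEB = 206.55 - 1.06x.
Set SMB = MC: 206.55 - 1.06x = 28.72 + 1.42x → x* = 71.7056.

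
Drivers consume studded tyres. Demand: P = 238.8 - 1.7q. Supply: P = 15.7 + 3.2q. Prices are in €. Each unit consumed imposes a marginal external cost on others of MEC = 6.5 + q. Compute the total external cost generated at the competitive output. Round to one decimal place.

€1332.5

Market equilibrium (private): 15.7 + 3.2q = 238.8 - 1.7q → q_m = 45.5306.
Total external cost = ∫₀^{q_m} (6.5 + 1.0q) dq = 6.5×45.5306 + ½×1.0×45.5306² = 1332.4667.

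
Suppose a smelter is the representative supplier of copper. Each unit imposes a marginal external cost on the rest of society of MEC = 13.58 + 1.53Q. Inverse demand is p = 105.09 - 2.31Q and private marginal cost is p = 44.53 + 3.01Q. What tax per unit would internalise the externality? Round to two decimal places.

tax = 24.07 per unit

Social marginal cost = private MC + MEC = 58.11 + 4.54Q.
Set SMC = demand: 58.11 + 4.54Q = 105.09 - 2.31Q → Q* = 6.8584.
The Pigouvian tax equals MEC at Q*: 13.58 + 1.53×6.8584 = 24.0734.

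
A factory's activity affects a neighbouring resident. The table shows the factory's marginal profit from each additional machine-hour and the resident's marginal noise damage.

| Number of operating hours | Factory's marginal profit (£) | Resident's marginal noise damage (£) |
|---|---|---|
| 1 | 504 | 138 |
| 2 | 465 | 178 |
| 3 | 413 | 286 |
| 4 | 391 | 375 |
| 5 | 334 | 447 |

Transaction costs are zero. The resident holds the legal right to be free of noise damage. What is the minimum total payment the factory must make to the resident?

£977

Efficient level: marginal profit ≥ marginal noise damage through level 4, so k* = 4.
With the resident holding the right, the factory must at least compensate total damage at k*: 138 + 178 + 286 + 375 = 977.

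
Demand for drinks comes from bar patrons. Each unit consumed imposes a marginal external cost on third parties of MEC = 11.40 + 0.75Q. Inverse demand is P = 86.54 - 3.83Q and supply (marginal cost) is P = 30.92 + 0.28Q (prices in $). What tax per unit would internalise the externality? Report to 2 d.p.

tax = $18.22 per unit

Social marginal benefit = demand − MEC = 75.14 - 4.58Q.
Set SMB = MC: 75.14 - 4.58Q = 30.92 + 0.28Q → Q* = 9.0988.
The Pigouvian tax equals MEC at Q*: 11.40 + 0.75×9.0988 = 18.2241.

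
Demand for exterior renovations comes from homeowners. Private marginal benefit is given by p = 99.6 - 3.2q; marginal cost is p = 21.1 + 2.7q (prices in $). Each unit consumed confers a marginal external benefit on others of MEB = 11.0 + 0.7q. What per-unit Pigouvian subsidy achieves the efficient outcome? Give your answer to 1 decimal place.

Social marginal benefit = demand + MEB = 110.6 - 2.5q.
Set SMB = MC: 110.6 - 2.5q = 21.1 + 2.7q → q* = 17.2115.
The Pigouvian subsidy equals MEB at q*: 11.0 + 0.7×17.2115 = 23.0481.

subsidy = $23.0 per unit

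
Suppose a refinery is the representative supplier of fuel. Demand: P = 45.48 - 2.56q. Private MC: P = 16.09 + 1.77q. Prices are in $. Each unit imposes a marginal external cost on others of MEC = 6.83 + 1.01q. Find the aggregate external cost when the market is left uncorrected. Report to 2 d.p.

$69.62

Market equilibrium (private): 16.09 + 1.77q = 45.48 - 2.56q → q_m = 6.7875.
Total external cost = ∫₀^{q_m} (6.83 + 1.01q) dq = 6.83×6.7875 + ½×1.01×6.7875² = 69.6241.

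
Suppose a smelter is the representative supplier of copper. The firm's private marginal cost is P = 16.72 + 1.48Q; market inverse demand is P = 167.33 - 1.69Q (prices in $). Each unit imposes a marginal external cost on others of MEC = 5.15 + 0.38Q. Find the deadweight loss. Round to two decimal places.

DWL = $75.84

Market equilibrium (private): 16.72 + 1.48Q = 167.33 - 1.69Q → Q_m = 47.5110.
Social marginal cost = private MC + MEC = 21.87 + 1.86Q.
Set SMC = demand: 21.87 + 1.86Q = 167.33 - 1.69Q → Q* = 40.9746.
The loss is the area between SMC and demand from Q* to Q_m; with linear curves that's a triangle of height MEC(Q_m).
DWL = ½ × 6.5364 × 23.2042 = 75.8360.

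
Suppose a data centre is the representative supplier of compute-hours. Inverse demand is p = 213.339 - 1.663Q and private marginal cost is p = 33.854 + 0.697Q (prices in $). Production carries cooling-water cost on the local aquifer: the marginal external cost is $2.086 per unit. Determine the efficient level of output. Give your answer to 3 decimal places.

Social marginal cost = private MC + MEC = 35.940 + 0.697Q.
Set SMC = demand: 35.940 + 0.697Q = 213.339 - 1.663Q → Q* = 75.1691.

Q* = 75.169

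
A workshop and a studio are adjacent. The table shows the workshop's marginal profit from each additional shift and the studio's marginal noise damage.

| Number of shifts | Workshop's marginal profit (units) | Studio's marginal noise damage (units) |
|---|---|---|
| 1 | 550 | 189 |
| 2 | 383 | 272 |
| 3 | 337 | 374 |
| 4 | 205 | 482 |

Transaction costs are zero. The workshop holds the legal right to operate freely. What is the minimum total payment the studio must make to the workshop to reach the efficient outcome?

Left alone the workshop would choose level 4 (marginal profit stays positive).
Efficient level: k* = 2 (marginal profit ≥ marginal noise damage through 2).
The studio must at least cover the workshop's forgone profit from cutting 4→2: 337 + 205 = 542.

542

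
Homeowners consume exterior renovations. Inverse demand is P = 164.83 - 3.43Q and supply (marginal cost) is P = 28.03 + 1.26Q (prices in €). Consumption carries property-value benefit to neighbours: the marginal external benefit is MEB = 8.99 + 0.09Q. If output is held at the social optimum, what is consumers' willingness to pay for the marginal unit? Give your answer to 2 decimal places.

P = €56.12

Social marginal benefit = demand + MEB = 173.82 - 3.34Q.
Set SMB = MC: 173.82 - 3.34Q = 28.03 + 1.26Q → Q* = 31.6935.
Consumer price on the demand curve at Q*: 164.83 − 3.43×31.6935 = 56.1213.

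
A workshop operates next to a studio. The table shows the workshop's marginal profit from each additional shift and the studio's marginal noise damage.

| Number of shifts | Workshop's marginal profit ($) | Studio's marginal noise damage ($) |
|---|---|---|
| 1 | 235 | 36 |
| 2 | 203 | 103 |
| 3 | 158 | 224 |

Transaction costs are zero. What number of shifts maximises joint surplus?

Bargaining reaches the level where marginal profit last exceeds marginal noise damage.
That holds through level 2 (203 ≥ 103) but not at 3 (158 < 224).

2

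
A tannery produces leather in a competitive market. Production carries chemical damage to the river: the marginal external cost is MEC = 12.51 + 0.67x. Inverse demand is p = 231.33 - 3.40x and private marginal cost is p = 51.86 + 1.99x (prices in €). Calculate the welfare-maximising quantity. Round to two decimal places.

x* = 27.55

Social marginal cost = private MC + MEC = 64.37 + 2.66x.
Set SMC = demand: 64.37 + 2.66x = 231.33 - 3.40x → x* = 27.5512.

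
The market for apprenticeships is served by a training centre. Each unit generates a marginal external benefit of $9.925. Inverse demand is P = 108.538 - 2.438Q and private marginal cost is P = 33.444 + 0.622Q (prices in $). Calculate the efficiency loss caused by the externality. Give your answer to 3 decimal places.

Market equilibrium (private): 33.444 + 0.622Q = 108.538 - 2.438Q → Q_m = 24.5405.
Social marginal cost = private MC − MEB = 23.519 + 0.622Q.
Set SMC = demand: 23.519 + 0.622Q = 108.538 - 2.438Q → Q* = 27.7840.
The loss is the area between SMC and demand from Q* to Q_m; with linear curves that's a triangle of height MEB(Q_m).
DWL = ½ × 3.2435 × 9.9250 = 16.0959.

DWL = $16.096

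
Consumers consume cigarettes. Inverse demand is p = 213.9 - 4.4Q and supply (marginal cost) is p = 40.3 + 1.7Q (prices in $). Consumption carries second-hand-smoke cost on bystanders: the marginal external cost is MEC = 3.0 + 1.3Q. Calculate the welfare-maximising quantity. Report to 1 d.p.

Social marginal benefit = demand − MEC = 210.9 - 5.7Q.
Set SMB = MC: 210.9 - 5.7Q = 40.3 + 1.7Q → Q* = 23.0541.

Q* = 23.1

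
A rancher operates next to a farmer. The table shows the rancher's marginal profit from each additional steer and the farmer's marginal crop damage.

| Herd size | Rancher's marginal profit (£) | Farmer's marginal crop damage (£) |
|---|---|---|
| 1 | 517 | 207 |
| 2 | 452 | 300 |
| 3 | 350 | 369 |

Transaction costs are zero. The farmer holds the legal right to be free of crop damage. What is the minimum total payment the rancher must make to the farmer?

£507

Efficient level: marginal profit ≥ marginal crop damage through level 2, so k* = 2.
With the farmer holding the right, the rancher must at least compensate total damage at k*: 207 + 300 = 507.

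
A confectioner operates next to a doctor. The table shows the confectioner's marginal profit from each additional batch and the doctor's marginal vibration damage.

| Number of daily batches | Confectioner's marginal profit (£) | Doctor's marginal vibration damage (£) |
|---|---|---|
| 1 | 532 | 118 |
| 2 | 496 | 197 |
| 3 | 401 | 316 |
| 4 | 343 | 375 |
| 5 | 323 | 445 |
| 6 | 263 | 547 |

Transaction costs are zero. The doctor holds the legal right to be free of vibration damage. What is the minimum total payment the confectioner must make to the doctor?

Efficient level: marginal profit ≥ marginal vibration damage through level 3, so k* = 3.
With the doctor holding the right, the confectioner must at least compensate total damage at k*: 118 + 197 + 316 = 631.

£631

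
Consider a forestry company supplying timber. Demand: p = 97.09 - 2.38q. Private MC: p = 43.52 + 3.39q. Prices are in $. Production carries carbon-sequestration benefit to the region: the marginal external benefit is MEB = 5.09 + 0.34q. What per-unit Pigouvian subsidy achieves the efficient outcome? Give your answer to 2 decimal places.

Social marginal cost = private MC − MEB = 38.43 + 3.05q.
Set SMC = demand: 38.43 + 3.05q = 97.09 - 2.38q → q* = 10.8029.
The Pigouvian subsidy equals MEB at q*: 5.09 + 0.34×10.8029 = 8.7630.

subsidy = $8.76 per unit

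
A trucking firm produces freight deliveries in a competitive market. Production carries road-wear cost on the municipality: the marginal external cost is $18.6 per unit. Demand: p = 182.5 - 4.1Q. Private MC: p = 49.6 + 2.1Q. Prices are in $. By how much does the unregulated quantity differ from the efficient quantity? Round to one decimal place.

Market equilibrium (private): 49.6 + 2.1Q = 182.5 - 4.1Q → Q_m = 21.4355.
Social marginal cost = private MC + MEC = 68.2 + 2.1Q.
Set SMC = demand: 68.2 + 2.1Q = 182.5 - 4.1Q → Q* = 18.4355.
Gap = |21.4355 − 18.4355| = 3.0000.

3.0 units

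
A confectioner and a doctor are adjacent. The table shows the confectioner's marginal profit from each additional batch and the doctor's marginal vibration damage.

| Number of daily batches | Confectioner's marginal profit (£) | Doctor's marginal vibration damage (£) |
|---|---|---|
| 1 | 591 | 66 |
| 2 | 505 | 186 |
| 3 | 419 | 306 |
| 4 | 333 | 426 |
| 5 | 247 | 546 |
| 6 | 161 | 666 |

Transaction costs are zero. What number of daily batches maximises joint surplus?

3

Bargaining reaches the level where marginal profit last exceeds marginal vibration damage.
That holds through level 3 (419 ≥ 306) but not at 4 (333 < 426).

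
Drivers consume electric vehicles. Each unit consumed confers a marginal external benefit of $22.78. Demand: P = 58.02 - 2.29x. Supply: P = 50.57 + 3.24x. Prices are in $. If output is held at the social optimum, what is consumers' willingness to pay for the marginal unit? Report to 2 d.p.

P = $45.50

Social marginal benefit = demand + MEB = 80.80 - 2.29x.
Set SMB = MC: 80.80 - 2.29x = 50.57 + 3.24x → x* = 5.4665.
Consumer price on the demand curve at x*: 58.02 − 2.29×5.4665 = 45.5017.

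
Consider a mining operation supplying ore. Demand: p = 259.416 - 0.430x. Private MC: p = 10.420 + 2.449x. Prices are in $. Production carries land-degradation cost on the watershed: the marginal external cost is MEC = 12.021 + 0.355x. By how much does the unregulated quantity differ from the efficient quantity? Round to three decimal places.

13.211 units

Market equilibrium (private): 10.420 + 2.449x = 259.416 - 0.430x → x_m = 86.4870.
Social marginal cost = private MC + MEC = 22.441 + 2.804x.
Set SMC = demand: 22.441 + 2.804x = 259.416 - 0.430x → x* = 73.2761.
Gap = |86.4870 − 73.2761| = 13.2109.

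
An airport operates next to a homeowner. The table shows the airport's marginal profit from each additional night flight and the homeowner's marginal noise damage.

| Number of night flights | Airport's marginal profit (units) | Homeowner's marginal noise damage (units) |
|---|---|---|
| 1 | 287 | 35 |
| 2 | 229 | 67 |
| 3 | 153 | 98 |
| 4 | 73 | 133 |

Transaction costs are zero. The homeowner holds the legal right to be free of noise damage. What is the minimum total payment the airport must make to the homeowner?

200

Efficient level: marginal profit ≥ marginal noise damage through level 3, so k* = 3.
With the homeowner holding the right, the airport must at least compensate total damage at k*: 35 + 67 + 98 = 200.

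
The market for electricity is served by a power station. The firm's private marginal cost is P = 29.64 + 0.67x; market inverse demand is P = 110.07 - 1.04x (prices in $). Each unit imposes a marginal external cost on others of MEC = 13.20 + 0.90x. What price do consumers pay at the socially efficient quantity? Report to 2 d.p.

Social marginal cost = private MC + MEC = 42.84 + 1.57x.
Set SMC = demand: 42.84 + 1.57x = 110.07 - 1.04x → x* = 25.7586.
Consumer price on the demand curve at x*: 110.07 − 1.04×25.7586 = 83.2811.

P = $83.28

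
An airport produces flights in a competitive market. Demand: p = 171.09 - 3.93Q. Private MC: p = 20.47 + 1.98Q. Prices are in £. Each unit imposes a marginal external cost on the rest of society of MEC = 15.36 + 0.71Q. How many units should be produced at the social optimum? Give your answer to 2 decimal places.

Q* = 20.43

Social marginal cost = private MC + MEC = 35.83 + 2.69Q.
Set SMC = demand: 35.83 + 2.69Q = 171.09 - 3.93Q → Q* = 20.4320.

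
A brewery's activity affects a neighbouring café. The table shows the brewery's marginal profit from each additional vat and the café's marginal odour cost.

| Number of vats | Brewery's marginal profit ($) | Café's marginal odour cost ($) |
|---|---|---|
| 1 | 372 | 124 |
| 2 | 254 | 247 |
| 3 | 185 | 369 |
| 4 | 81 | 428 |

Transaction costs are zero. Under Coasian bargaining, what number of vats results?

Bargaining reaches the level where marginal profit last exceeds marginal odour cost.
That holds through level 2 (254 ≥ 247) but not at 3 (185 < 369).

2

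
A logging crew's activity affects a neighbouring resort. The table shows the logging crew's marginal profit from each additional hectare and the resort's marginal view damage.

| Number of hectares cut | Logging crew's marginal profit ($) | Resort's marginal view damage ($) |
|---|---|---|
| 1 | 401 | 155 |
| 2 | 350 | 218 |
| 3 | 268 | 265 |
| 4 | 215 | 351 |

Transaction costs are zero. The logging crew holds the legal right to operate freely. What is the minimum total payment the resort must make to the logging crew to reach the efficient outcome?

$215

Left alone the logging crew would choose level 4 (marginal profit stays positive).
Efficient level: k* = 3 (marginal profit ≥ marginal view damage through 3).
The resort must at least cover the logging crew's forgone profit from cutting 4→3: 215 = 215.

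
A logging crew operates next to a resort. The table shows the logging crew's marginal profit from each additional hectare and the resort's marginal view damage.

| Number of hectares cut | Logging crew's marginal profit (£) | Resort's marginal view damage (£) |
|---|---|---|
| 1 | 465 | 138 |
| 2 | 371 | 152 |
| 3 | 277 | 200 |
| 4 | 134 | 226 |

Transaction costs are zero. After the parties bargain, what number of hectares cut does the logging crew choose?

Bargaining reaches the level where marginal profit last exceeds marginal view damage.
That holds through level 3 (277 ≥ 200) but not at 4 (134 < 226).

3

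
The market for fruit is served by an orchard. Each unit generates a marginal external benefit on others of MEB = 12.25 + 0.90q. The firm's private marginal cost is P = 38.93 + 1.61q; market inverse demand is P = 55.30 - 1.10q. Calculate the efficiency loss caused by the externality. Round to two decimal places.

DWL = 86.41

Market equilibrium (private): 38.93 + 1.61q = 55.30 - 1.10q → q_m = 6.0406.
Social marginal cost = private MC − MEB = 26.68 + 0.71q.
Set SMC = demand: 26.68 + 0.71q = 55.30 - 1.10q → q* = 15.8122.
The loss is the area between SMC and demand from q* to q_m; with linear curves that's a triangle of height MEB(q_m).
DWL = ½ × 9.7716 × 17.6865 = 86.4127.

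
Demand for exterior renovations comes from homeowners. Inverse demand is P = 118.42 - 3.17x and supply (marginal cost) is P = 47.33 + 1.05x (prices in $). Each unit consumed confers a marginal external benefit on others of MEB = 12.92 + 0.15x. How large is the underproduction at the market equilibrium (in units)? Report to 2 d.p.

Market equilibrium (private): 47.33 + 1.05x = 118.42 - 3.17x → x_m = 16.8460.
Social marginal benefit = demand + MEB = 131.34 - 3.02x.
Set SMB = MC: 131.34 - 3.02x = 47.33 + 1.05x → x* = 20.6413.
Gap = |16.8460 − 20.6413| = 3.7953.

3.80 units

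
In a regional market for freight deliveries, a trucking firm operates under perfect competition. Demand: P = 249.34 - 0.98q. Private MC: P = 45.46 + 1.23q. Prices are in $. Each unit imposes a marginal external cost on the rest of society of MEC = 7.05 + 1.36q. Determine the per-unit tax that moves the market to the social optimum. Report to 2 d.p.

tax = $82.03 per unit

Social marginal cost = private MC + MEC = 52.51 + 2.59q.
Set SMC = demand: 52.51 + 2.59q = 249.34 - 0.98q → q* = 55.1345.
The Pigouvian tax equals MEC at q*: 7.05 + 1.36×55.1345 = 82.0329.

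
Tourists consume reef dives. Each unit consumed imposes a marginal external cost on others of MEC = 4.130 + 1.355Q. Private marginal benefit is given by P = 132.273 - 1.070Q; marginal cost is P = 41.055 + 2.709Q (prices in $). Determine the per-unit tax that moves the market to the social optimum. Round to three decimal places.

tax = $27.115 per unit

Social marginal benefit = demand − MEC = 128.143 - 2.425Q.
Set SMB = MC: 128.143 - 2.425Q = 41.055 + 2.709Q → Q* = 16.9630.
The Pigouvian tax equals MEC at Q*: 4.130 + 1.355×16.9630 = 27.1149.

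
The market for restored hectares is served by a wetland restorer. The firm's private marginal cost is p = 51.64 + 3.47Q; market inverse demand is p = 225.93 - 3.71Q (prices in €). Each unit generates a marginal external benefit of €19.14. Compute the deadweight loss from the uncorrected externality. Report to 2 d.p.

DWL = €25.51

Market equilibrium (private): 51.64 + 3.47Q = 225.93 - 3.71Q → Q_m = 24.2744.
Social marginal cost = private MC − MEB = 32.50 + 3.47Q.
Set SMC = demand: 32.50 + 3.47Q = 225.93 - 3.71Q → Q* = 26.9401.
The loss is the area between SMC and demand from Q* to Q_m; with linear curves that's a triangle of height MEB(Q_m).
DWL = ½ × 2.6657 × 19.1400 = 25.5107.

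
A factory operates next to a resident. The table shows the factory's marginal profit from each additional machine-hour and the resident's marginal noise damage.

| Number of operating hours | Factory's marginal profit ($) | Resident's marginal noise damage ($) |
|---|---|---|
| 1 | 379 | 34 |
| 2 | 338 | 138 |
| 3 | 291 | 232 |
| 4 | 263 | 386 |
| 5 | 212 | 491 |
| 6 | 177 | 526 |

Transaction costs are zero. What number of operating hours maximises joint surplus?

3

Bargaining reaches the level where marginal profit last exceeds marginal noise damage.
That holds through level 3 (291 ≥ 232) but not at 4 (263 < 386).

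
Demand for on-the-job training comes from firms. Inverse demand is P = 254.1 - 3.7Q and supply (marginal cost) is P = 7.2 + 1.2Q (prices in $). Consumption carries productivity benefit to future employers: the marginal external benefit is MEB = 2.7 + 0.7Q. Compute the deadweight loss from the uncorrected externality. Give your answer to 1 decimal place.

Market equilibrium (private): 7.2 + 1.2Q = 254.1 - 3.7Q → Q_m = 50.3878.
Social marginal benefit = demand + MEB = 256.8 - 3.0Q.
Set SMB = MC: 256.8 - 3.0Q = 7.2 + 1.2Q → Q* = 59.4286.
Height of the DWL triangle at Q_m is SMB(Q_m) − MC(Q_m) = MEB(Q_m) = 37.9714.
DWL = ½ × 9.0408 × 37.9714 = 171.6459.

DWL = $171.6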